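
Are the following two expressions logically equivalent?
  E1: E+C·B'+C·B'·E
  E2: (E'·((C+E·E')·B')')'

Yes

E1: E+C·B'+C·B'·E
    = E+C·B'   — absorption
E2: (E'·((C+E·E')·B')')'
    = E+(C+E·E')·B'   — De Morgan
    = E+C·B'   — complement / identity
Both reduce to E+C·B', so they are equivalent.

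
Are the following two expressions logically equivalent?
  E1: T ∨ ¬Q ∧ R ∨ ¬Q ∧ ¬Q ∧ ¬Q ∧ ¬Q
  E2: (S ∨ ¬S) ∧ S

No

E1: T ∨ ¬Q ∧ R ∨ ¬Q ∧ ¬Q ∧ ¬Q ∧ ¬Q
    = T ∨ ¬Q ∧ R ∨ ¬Q ∧ ¬Q   — idempotence
    = T ∨ ¬Q ∧ R ∨ ¬Q   — idempotence
    = T ∨ ¬Q   — absorption
E2: (S ∨ ¬S) ∧ S
    = S   — complement / identity
These differ: at Q=0, R=0, S=0, T=1, E1 = 1 but E2 = 0.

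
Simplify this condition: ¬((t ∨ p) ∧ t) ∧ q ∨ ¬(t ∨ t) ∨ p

¬t ∨ p

¬((t ∨ p) ∧ t) ∧ q ∨ ¬(t ∨ t) ∨ p
= ¬((t ∨ p) ∧ t) ∧ q ∨ ¬t ∨ p   (idempotence)
= ¬t ∧ q ∨ ¬t ∨ p   (absorption)
= ¬t ∨ p   (absorption)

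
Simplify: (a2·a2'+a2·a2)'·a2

0

(a2·a2'+a2·a2)'·a2
= a2'·a2
= 0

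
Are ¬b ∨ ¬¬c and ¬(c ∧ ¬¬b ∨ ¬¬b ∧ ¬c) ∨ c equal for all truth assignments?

Yes

E1: ¬b ∨ ¬¬c
    = ¬b ∨ c   (double negation)
E2: ¬(c ∧ ¬¬b ∨ ¬¬b ∧ ¬c) ∨ c
    = ¬¬¬b ∨ c   (distribution)
    = ¬b ∨ c   (double negation)
Both reduce to ¬b ∨ c, so they are equivalent.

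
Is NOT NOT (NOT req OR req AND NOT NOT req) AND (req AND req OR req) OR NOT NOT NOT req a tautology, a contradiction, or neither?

tautology

NOT NOT (NOT req OR req AND NOT NOT req) AND (req AND req OR req) OR NOT NOT NOT req
= NOT NOT (NOT req OR req AND NOT NOT req) AND (req AND req OR req) OR NOT req
= NOT NOT (NOT req OR req AND req) AND (req AND req OR req) OR NOT req
= (NOT req OR req AND req) AND (req AND req OR req) OR NOT req
= NOT req AND req OR req AND req OR NOT req
= req OR NOT req
= TRUE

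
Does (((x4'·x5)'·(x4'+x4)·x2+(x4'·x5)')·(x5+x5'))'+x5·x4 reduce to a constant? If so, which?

(((x4'·x5)'·(x4'+x4)·x2+(x4'·x5)')·(x5+x5'))'+x5·x4
= ((x4'·x5)'·(x4'+x4)·x2+(x4'·x5)')'+x5·x4   [complement / identity]
= ((x4'·x5)'·x2+(x4'·x5)')'+x5·x4   [complement / identity]
= ((x4'·x5)')'+x5·x4   [absorption]
= x4'·x5+x5·x4   [double negation]
= x5   [distribution]
This depends on x5, so it is not a constant.

no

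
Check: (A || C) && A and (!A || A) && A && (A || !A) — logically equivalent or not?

E1: (A || C) && A
    = A
E2: (!A || A) && A && (A || !A)
    = A && (A || !A)
    = A
Both reduce to A, so they are equivalent.

Yes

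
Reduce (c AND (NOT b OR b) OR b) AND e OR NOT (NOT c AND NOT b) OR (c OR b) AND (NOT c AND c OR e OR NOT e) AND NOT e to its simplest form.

c OR b

(c AND (NOT b OR b) OR b) AND e OR NOT (NOT c AND NOT b) OR (c OR b) AND (NOT c AND c OR e OR NOT e) AND NOT e
= (c AND (NOT b OR b) OR b) AND e OR NOT (NOT c AND NOT b) OR (c OR b) AND (e OR NOT e) AND NOT e   [complement / identity]
= (c AND (NOT b OR b) OR b) AND e OR NOT (NOT c AND NOT b) OR (c OR b) AND NOT e   [complement / identity]
= (c AND (NOT b OR b) OR b) AND e OR c OR b OR (c OR b) AND NOT e   [De Morgan]
= (c OR b) AND e OR c OR b OR (c OR b) AND NOT e   [complement / identity]
= (c OR b) AND e OR c OR b   [absorption]
= c OR b   [absorption]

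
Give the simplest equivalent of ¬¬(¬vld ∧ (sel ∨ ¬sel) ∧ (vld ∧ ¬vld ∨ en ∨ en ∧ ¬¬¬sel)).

¬¬(¬vld ∧ (sel ∨ ¬sel) ∧ (vld ∧ ¬vld ∨ en ∨ en ∧ ¬¬¬sel))
= ¬vld ∧ (sel ∨ ¬sel) ∧ (vld ∧ ¬vld ∨ en ∨ en ∧ ¬¬¬sel)   — double negation
= ¬vld ∧ (vld ∧ ¬vld ∨ en ∨ en ∧ ¬¬¬sel)   — complement / identity
= ¬vld ∧ (vld ∧ ¬vld ∨ en ∨ en ∧ ¬sel)   — double negation
= ¬vld ∧ (en ∨ en ∧ ¬sel)   — complement / identity
= ¬vld ∧ en   — absorption

¬vld ∧ en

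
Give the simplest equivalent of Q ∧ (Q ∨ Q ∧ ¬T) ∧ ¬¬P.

Q ∧ P

Q ∧ (Q ∨ Q ∧ ¬T) ∧ ¬¬P
= Q ∧ Q ∧ ¬¬P   (absorption)
= Q ∧ Q ∧ P   (double negation)
= Q ∧ P   (idempotence)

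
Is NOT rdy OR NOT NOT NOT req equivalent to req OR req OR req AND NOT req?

E1: NOT rdy OR NOT NOT NOT req
    = NOT rdy OR NOT req
E2: req OR req OR req AND NOT req
    = req OR req
    = req
These differ: at rdy=1, req=0, E1 = 1 but E2 = 0.

No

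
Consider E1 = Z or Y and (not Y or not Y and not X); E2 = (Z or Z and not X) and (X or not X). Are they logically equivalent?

E1: Z or Y and (not Y or not Y and not X)
    = Z or Y and not Y   — absorption
    = Z   — complement / identity
E2: (Z or Z and not X) and (X or not X)
    = Z or Z and not X   — complement / identity
    = Z   — absorption
Both reduce to Z, so they are equivalent.

Yes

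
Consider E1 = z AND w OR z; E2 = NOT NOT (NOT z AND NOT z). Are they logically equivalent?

No

E1: z AND w OR z
    = z   (absorption)
E2: NOT NOT (NOT z AND NOT z)
    = NOT (z OR z)   (De Morgan)
    = NOT z   (idempotence)
These differ: at w=0, z=0, E1 = 0 but E2 = 1.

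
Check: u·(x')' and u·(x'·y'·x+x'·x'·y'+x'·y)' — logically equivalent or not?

Yes

E1: u·(x')'
    = u·x   (double negation)
E2: u·(x'·y'·x+x'·x'·y'+x'·y)'
    = u·(x'·y'+x'·y)'   (distribution)
    = u·(x')'   (distribution)
    = u·x   (double negation)
Both reduce to u·x, so they are equivalent.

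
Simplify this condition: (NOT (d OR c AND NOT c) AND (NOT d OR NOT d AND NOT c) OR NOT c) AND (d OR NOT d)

(NOT (d OR c AND NOT c) AND (NOT d OR NOT d AND NOT c) OR NOT c) AND (d OR NOT d)
= (NOT (d OR c AND NOT c) AND NOT d OR NOT c) AND (d OR NOT d)   — absorption
= (NOT d AND NOT d OR NOT c) AND (d OR NOT d)   — complement / identity
= NOT d AND NOT d OR NOT c   — complement / identity
= NOT d OR NOT c   — idempotence

NOT d OR NOT c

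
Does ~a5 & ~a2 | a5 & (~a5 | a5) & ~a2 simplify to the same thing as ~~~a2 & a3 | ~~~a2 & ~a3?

Yes

E1: ~a5 & ~a2 | a5 & (~a5 | a5) & ~a2
    = ~a5 & ~a2 | a5 & ~a2
    = ~a2
E2: ~~~a2 & a3 | ~~~a2 & ~a3
    = ~~~a2
    = ~a2
Both reduce to ~a2, so they are equivalent.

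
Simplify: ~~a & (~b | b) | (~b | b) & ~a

~~a & (~b | b) | (~b | b) & ~a
= a & (~b | b) | (~b | b) & ~a
= ~b | b
= 1

1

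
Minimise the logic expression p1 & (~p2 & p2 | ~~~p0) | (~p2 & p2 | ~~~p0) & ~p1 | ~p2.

~p0 | ~p2

p1 & (~p2 & p2 | ~~~p0) | (~p2 & p2 | ~~~p0) & ~p1 | ~p2
= ~p2 & p2 | ~~~p0 | ~p2   — distribution
= ~~~p0 | ~p2   — complement / identity
= ~p0 | ~p2   — double negation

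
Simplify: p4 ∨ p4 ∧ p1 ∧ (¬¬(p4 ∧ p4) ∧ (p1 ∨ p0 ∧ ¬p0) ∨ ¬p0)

p4

p4 ∨ p4 ∧ p1 ∧ (¬¬(p4 ∧ p4) ∧ (p1 ∨ p0 ∧ ¬p0) ∨ ¬p0)
= p4 ∨ p4 ∧ p1 ∧ (¬¬(p4 ∧ p4) ∧ p1 ∨ ¬p0)
= p4 ∨ p4 ∧ p1 ∧ (¬¬p4 ∧ p1 ∨ ¬p0)
= p4 ∨ p4 ∧ p1 ∧ (p4 ∧ p1 ∨ ¬p0)
= p4 ∨ p4 ∧ p1
= p4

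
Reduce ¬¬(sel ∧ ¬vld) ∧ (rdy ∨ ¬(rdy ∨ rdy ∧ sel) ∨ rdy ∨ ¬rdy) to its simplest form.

¬¬(sel ∧ ¬vld) ∧ (rdy ∨ ¬(rdy ∨ rdy ∧ sel) ∨ rdy ∨ ¬rdy)
= ¬¬(sel ∧ ¬vld) ∧ (rdy ∨ ¬rdy ∨ rdy ∨ ¬rdy)
= ¬¬(sel ∧ ¬vld) ∧ (rdy ∨ ¬rdy)
= ¬¬(sel ∧ ¬vld)
= sel ∧ ¬vld

sel ∧ ¬vld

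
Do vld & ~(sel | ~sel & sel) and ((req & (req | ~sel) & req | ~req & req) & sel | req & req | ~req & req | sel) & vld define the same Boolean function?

E1: vld & ~(sel | ~sel & sel)
    = vld & ~sel   — complement / identity
E2: ((req & (req | ~sel) & req | ~req & req) & sel | req & req | ~req & req | sel) & vld
    = ((req & req | ~req & req) & sel | req & req | ~req & req | sel) & vld   — absorption
    = (req & req | ~req & req | sel) & vld   — absorption
    = (req | sel) & vld   — distribution
These differ: at req=1, sel=1, vld=1, E1 = 0 but E2 = 1.

No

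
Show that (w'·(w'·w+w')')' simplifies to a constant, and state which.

1

(w'·(w'·w+w')')'
= w+w'·w+w'
= w+w'
= 1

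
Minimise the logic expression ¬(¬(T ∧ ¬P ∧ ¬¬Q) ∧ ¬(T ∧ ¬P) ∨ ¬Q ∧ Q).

T ∧ ¬P

¬(¬(T ∧ ¬P ∧ ¬¬Q) ∧ ¬(T ∧ ¬P) ∨ ¬Q ∧ Q)
= ¬(¬(T ∧ ¬P ∧ ¬¬Q) ∧ ¬(T ∧ ¬P))   (complement / identity)
= ¬(¬(T ∧ ¬P ∧ Q) ∧ ¬(T ∧ ¬P))   (double negation)
= T ∧ ¬P ∧ Q ∨ T ∧ ¬P   (De Morgan)
= T ∧ ¬P   (absorption)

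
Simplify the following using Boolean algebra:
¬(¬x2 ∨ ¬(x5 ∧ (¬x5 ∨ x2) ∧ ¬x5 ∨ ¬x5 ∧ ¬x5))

x2 ∧ ¬x5

¬(¬x2 ∨ ¬(x5 ∧ (¬x5 ∨ x2) ∧ ¬x5 ∨ ¬x5 ∧ ¬x5))
= ¬(¬x2 ∨ ¬(x5 ∧ ¬x5 ∨ ¬x5 ∧ ¬x5))   — absorption
= ¬(¬x2 ∨ ¬¬x5)   — distribution
= x2 ∧ ¬x5   — De Morgan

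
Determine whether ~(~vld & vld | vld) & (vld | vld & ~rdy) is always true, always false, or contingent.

always false

~(~vld & vld | vld) & (vld | vld & ~rdy)
= ~(~vld & vld | vld) & vld   [absorption]
= ~vld & vld   [complement / identity]
= 0   [complement]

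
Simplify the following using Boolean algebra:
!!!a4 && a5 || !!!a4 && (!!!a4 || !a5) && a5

a5 && !a4

!!!a4 && a5 || !!!a4 && (!!!a4 || !a5) && a5
= !!!a4 && a5 || !!!a4 && a5   (absorption)
= (a5 || a5) && !!!a4   (distribution)
= a5 && !!!a4   (idempotence)
= a5 && !a4   (double negation)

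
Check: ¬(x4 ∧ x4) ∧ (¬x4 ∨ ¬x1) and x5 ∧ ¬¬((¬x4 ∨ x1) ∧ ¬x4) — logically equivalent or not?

E1: ¬(x4 ∧ x4) ∧ (¬x4 ∨ ¬x1)
    = ¬x4 ∧ (¬x4 ∨ ¬x1)   [idempotence]
    = ¬x4   [absorption]
E2: x5 ∧ ¬¬((¬x4 ∨ x1) ∧ ¬x4)
    = x5 ∧ ¬¬¬x4   [absorption]
    = x5 ∧ ¬x4   [double negation]
These differ: at x1=0, x4=0, x5=0, E1 = 1 but E2 = 0.

No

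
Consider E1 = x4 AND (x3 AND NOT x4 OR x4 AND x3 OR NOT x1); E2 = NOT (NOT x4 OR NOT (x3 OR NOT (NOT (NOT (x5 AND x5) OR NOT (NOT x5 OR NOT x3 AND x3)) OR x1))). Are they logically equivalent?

E1: x4 AND (x3 AND NOT x4 OR x4 AND x3 OR NOT x1)
    = x4 AND (x3 OR NOT x1)
E2: NOT (NOT x4 OR NOT (x3 OR NOT (NOT (NOT (x5 AND x5) OR NOT (NOT x5 OR NOT x3 AND x3)) OR x1)))
    = NOT (NOT x4 OR NOT (x3 OR NOT (NOT (NOT x5 OR NOT (NOT x5 OR NOT x3 AND x3)) OR x1)))
    = NOT (NOT x4 OR NOT (x3 OR NOT (x5 AND (NOT x5 OR NOT x3 AND x3) OR x1)))
    = NOT (NOT x4 OR NOT (x3 OR NOT (x5 AND NOT x5 OR x1)))
    = x4 AND (x3 OR NOT (x5 AND NOT x5 OR x1))
    = x4 AND (x3 OR NOT x1)
Both reduce to x4 AND (x3 OR NOT x1), so they are equivalent.

Yes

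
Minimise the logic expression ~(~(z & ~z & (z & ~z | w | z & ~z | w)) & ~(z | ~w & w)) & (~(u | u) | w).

~(~(z & ~z & (z & ~z | w | z & ~z | w)) & ~(z | ~w & w)) & (~(u | u) | w)
= ~(~(z & ~z & (z & ~z | w)) & ~(z | ~w & w)) & (~(u | u) | w)
= ~(~(z & ~z & (z & ~z | w)) & ~z) & (~(u | u) | w)
= ~(~(z & ~z & (z & ~z | w)) & ~z) & (~u | w)
= (z & ~z & (z & ~z | w) | z) & (~u | w)
= (z & ~z | z) & (~u | w)
= z & (~u | w)

z & (~u | w)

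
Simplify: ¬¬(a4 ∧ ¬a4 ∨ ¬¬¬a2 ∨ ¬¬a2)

¬¬(a4 ∧ ¬a4 ∨ ¬¬¬a2 ∨ ¬¬a2)
= ¬¬(¬¬¬a2 ∨ ¬¬a2)
= ¬(¬¬a2 ∧ ¬a2)
= ¬a2 ∨ a2
= True

True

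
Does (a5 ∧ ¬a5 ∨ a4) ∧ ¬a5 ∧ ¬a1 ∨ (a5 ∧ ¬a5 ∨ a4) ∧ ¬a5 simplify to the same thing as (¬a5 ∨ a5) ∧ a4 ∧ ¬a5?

E1: (a5 ∧ ¬a5 ∨ a4) ∧ ¬a5 ∧ ¬a1 ∨ (a5 ∧ ¬a5 ∨ a4) ∧ ¬a5
    = (a5 ∧ ¬a5 ∨ a4) ∧ ¬a5   [absorption]
    = a4 ∧ ¬a5   [complement / identity]
E2: (¬a5 ∨ a5) ∧ a4 ∧ ¬a5
    = a4 ∧ ¬a5   [complement / identity]
Both reduce to a4 ∧ ¬a5, so they are equivalent.

Yes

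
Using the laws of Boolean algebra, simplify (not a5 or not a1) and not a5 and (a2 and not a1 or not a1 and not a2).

(not a5 or not a1) and not a5 and (a2 and not a1 or not a1 and not a2)
= (not a5 or not a1) and not a5 and not a1
= not a5 and not a1

not a5 and not a1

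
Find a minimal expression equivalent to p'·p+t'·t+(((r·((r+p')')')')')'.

p'·p+t'·t+(((r·((r+p')')')')')'
= p'·p+t'·t+(((r·(r+p'))')')'   — double negation
= p'·p+t'·t+((r')')'   — absorption
= t'·t+((r')')'   — complement / identity
= ((r')')'   — complement / identity
= r'   — double negation

r'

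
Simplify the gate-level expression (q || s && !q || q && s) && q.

q

(q || s && !q || q && s) && q
= (q || s) && q   [distribution]
= q   [absorption]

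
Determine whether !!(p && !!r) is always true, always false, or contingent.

!!(p && !!r)
= !!(p && r)   — double negation
= p && r   — double negation
This depends on p, r, so it is not a constant.

contingent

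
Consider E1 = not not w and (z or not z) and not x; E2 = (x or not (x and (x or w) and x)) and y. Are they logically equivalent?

E1: not not w and (z or not z) and not x
    = not not w and not x   (complement / identity)
    = w and not x   (double negation)
E2: (x or not (x and (x or w) and x)) and y
    = (x or not (x and x)) and y   (absorption)
    = (x or not x) and y   (idempotence)
    = y   (complement / identity)
These differ: at w=0, x=1, y=1, z=0, E1 = 0 but E2 = 1.

No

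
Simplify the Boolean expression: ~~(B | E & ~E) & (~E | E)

B

~~(B | E & ~E) & (~E | E)
= (B | E & ~E) & (~E | E)   (double negation)
= B & (~E | E)   (complement / identity)
= B   (complement / identity)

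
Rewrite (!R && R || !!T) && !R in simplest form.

(!R && R || !!T) && !R
= !!T && !R   — complement / identity
= T && !R   — double negation

T && !R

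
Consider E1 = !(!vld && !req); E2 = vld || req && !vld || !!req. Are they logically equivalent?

E1: !(!vld && !req)
    = vld || req   [De Morgan]
E2: vld || req && !vld || !!req
    = vld || req && !vld || req   [double negation]
    = vld || req   [absorption]
Both reduce to vld || req, so they are equivalent.

Yes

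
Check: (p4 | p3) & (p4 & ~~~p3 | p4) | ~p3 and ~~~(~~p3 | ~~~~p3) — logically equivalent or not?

E1: (p4 | p3) & (p4 & ~~~p3 | p4) | ~p3
    = (p4 | p3) & (p4 & ~p3 | p4) | ~p3   [double negation]
    = (p4 | p3) & p4 | ~p3   [absorption]
    = p4 | ~p3   [absorption]
E2: ~~~(~~p3 | ~~~~p3)
    = ~(~~p3 | ~~~~p3)   [double negation]
    = ~(~~p3 | ~~p3)   [double negation]
    = ~~~p3   [idempotence]
    = ~p3   [double negation]
These differ: at p3=1, p4=1, E1 = 1 but E2 = 0.

No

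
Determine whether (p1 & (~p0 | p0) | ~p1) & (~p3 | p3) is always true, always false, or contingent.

(p1 & (~p0 | p0) | ~p1) & (~p3 | p3)
= (p1 | ~p1) & (~p3 | p3)   (complement / identity)
= ~p3 | p3   (complement / identity)
= 1   (complement)

always true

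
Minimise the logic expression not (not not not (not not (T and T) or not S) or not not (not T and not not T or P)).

not (not not not (not not (T and T) or not S) or not not (not T and not not T or P))
= not (not not not (T and T or not S) or not not (not T and not not T or P))   [double negation]
= not (not not not (T and T or not S) or not not (not T and T or P))   [double negation]
= not (not not not (T and T or not S) or not not P)   [complement / identity]
= not (not (T and T or not S) or not not P)   [double negation]
= (T and T or not S) and not P   [De Morgan]
= (T or not S) and not P   [idempotence]

(T or not S) and not P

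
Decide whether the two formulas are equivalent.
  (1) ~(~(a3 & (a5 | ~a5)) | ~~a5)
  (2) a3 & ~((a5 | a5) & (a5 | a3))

Yes

E1: ~(~(a3 & (a5 | ~a5)) | ~~a5)
    = ~(~a3 | ~~a5)   — complement / identity
    = a3 & ~a5   — De Morgan
E2: a3 & ~((a5 | a5) & (a5 | a3))
    = a3 & ~(a5 & a3 | a5)   — distribution
    = a3 & ~a5   — absorption
Both reduce to a3 & ~a5, so they are equivalent.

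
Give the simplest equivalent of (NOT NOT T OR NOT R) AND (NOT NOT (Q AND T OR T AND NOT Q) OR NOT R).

T OR NOT R

(NOT NOT T OR NOT R) AND (NOT NOT (Q AND T OR T AND NOT Q) OR NOT R)
= (NOT NOT T OR NOT R) AND (NOT NOT T OR NOT R)
= NOT NOT T OR NOT R
= T OR NOT R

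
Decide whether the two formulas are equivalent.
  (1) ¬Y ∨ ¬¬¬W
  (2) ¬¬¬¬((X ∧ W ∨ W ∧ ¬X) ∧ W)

E1: ¬Y ∨ ¬¬¬W
    = ¬Y ∨ ¬W   — double negation
E2: ¬¬¬¬((X ∧ W ∨ W ∧ ¬X) ∧ W)
    = ¬¬¬¬(W ∧ W)   — distribution
    = ¬¬¬¬W   — idempotence
    = ¬¬W   — double negation
    = W   — double negation
These differ: at W=0, X=0, Y=0, E1 = 1 but E2 = 0.

No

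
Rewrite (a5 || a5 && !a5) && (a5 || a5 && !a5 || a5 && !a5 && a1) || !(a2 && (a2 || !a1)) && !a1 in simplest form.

a5 || !a2 && !a1

(a5 || a5 && !a5) && (a5 || a5 && !a5 || a5 && !a5 && a1) || !(a2 && (a2 || !a1)) && !a1
= (a5 || a5 && !a5) && (a5 || a5 && !a5) || !(a2 && (a2 || !a1)) && !a1   — absorption
= a5 || a5 && !a5 || !(a2 && (a2 || !a1)) && !a1   — idempotence
= a5 || a5 && !a5 || !a2 && !a1   — absorption
= a5 || !a2 && !a1   — complement / identity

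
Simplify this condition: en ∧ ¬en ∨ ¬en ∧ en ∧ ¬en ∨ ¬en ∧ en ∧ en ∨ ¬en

en ∧ ¬en ∨ ¬en ∧ en ∧ ¬en ∨ ¬en ∧ en ∧ en ∨ ¬en
= ¬en ∧ en ∧ ¬en ∨ ¬en ∧ en ∧ en ∨ ¬en
= ¬en ∧ en ∨ ¬en
= ¬en

¬en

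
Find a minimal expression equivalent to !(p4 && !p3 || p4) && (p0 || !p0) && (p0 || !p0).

!(p4 && !p3 || p4) && (p0 || !p0) && (p0 || !p0)
= !(p4 && !p3 || p4) && (p0 || !p0)   (idempotence)
= !(p4 && !p3 || p4)   (complement / identity)
= !p4   (absorption)

!p4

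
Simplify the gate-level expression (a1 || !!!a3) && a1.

a1

(a1 || !!!a3) && a1
= (a1 || !a3) && a1   — double negation
= a1   — absorption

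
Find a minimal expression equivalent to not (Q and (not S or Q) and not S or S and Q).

not (Q and (not S or Q) and not S or S and Q)
= not (Q and not S or S and Q)   — absorption
= not Q   — distribution

not Q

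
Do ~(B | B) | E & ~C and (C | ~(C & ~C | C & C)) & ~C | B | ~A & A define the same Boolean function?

E1: ~(B | B) | E & ~C
    = ~B | E & ~C   — idempotence
E2: (C | ~(C & ~C | C & C)) & ~C | B | ~A & A
    = (C | ~(C & ~C | C & C)) & ~C | B   — complement / identity
    = (C | ~C) & ~C | B   — distribution
    = ~C | B   — complement / identity
These differ: at A=0, B=1, C=0, E=0, E1 = 0 but E2 = 1.

No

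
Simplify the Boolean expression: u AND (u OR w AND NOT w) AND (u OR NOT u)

u

u AND (u OR w AND NOT w) AND (u OR NOT u)
= u AND u AND (u OR NOT u)   [complement / identity]
= u AND u   [complement / identity]
= u   [idempotence]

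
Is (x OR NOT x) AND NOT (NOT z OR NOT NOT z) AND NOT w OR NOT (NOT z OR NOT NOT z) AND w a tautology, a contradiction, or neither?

contradiction

(x OR NOT x) AND NOT (NOT z OR NOT NOT z) AND NOT w OR NOT (NOT z OR NOT NOT z) AND w
= NOT (NOT z OR NOT NOT z) AND NOT w OR NOT (NOT z OR NOT NOT z) AND w
= NOT (NOT z OR NOT NOT z)
= z AND NOT z
= FALSE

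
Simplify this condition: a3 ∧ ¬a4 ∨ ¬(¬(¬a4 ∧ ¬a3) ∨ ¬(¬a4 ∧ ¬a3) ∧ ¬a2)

a3 ∧ ¬a4 ∨ ¬(¬(¬a4 ∧ ¬a3) ∨ ¬(¬a4 ∧ ¬a3) ∧ ¬a2)
= a3 ∧ ¬a4 ∨ ¬¬(¬a4 ∧ ¬a3)   — absorption
= a3 ∧ ¬a4 ∨ ¬a4 ∧ ¬a3   — double negation
= ¬a4   — distribution

¬a4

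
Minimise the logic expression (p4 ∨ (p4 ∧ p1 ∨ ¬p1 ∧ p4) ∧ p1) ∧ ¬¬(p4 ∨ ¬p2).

p4

(p4 ∨ (p4 ∧ p1 ∨ ¬p1 ∧ p4) ∧ p1) ∧ ¬¬(p4 ∨ ¬p2)
= (p4 ∨ p4 ∧ p1) ∧ ¬¬(p4 ∨ ¬p2)   [distribution]
= (p4 ∨ p4 ∧ p1) ∧ (p4 ∨ ¬p2)   [double negation]
= p4 ∧ (p4 ∨ ¬p2)   [absorption]
= p4   [absorption]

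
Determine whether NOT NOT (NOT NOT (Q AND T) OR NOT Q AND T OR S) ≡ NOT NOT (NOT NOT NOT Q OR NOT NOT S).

No

E1: NOT NOT (NOT NOT (Q AND T) OR NOT Q AND T OR S)
    = NOT NOT (Q AND T OR NOT Q AND T OR S)
    = Q AND T OR NOT Q AND T OR S
    = T OR S
E2: NOT NOT (NOT NOT NOT Q OR NOT NOT S)
    = NOT (NOT NOT Q AND NOT S)
    = NOT Q OR S
These differ: at Q=1, S=0, T=1, E1 = 1 but E2 = 0.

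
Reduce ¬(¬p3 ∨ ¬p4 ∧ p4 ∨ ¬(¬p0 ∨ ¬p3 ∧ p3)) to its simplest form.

p3 ∧ ¬p0

¬(¬p3 ∨ ¬p4 ∧ p4 ∨ ¬(¬p0 ∨ ¬p3 ∧ p3))
= ¬(¬p3 ∨ ¬p4 ∧ p4 ∨ ¬¬p0)   (complement / identity)
= ¬(¬p3 ∨ ¬¬p0)   (complement / identity)
= p3 ∧ ¬p0   (De Morgan)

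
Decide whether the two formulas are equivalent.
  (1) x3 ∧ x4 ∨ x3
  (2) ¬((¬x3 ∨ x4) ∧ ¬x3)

Yes

E1: x3 ∧ x4 ∨ x3
    = x3   — absorption
E2: ¬((¬x3 ∨ x4) ∧ ¬x3)
    = ¬¬x3   — absorption
    = x3   — double negation
Both reduce to x3, so they are equivalent.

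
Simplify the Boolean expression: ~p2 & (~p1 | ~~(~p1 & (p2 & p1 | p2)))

~p2 & (~p1 | ~~(~p1 & (p2 & p1 | p2)))
= ~p2 & (~p1 | ~~(~p1 & p2))
= ~p2 & (~p1 | ~p1 & p2)
= ~p2 & ~p1

~p2 & ~p1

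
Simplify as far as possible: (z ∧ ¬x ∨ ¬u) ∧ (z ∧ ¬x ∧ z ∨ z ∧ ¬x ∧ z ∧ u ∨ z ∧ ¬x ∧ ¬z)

z ∧ ¬x

(z ∧ ¬x ∨ ¬u) ∧ (z ∧ ¬x ∧ z ∨ z ∧ ¬x ∧ z ∧ u ∨ z ∧ ¬x ∧ ¬z)
= (z ∧ ¬x ∨ ¬u) ∧ (z ∧ ¬x ∧ z ∨ z ∧ ¬x ∧ ¬z)   (absorption)
= (z ∧ ¬x ∨ ¬u) ∧ z ∧ ¬x   (distribution)
= z ∧ ¬x   (absorption)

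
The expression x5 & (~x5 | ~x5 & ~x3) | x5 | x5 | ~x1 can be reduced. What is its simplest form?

x5 & (~x5 | ~x5 & ~x3) | x5 | x5 | ~x1
= x5 & ~x5 | x5 | x5 | ~x1   (absorption)
= x5 | x5 | ~x1   (complement / identity)
= x5 | ~x1   (idempotence)

x5 | ~x1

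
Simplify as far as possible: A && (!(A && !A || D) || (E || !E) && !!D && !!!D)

A && !D

A && (!(A && !A || D) || (E || !E) && !!D && !!!D)
= A && (!(A && !A || D) || !!D && !!!D)   [complement / identity]
= A && (!D || !!D && !!!D)   [complement / identity]
= A && (!D || D && !!!D)   [double negation]
= A && (!D || D && !D)   [double negation]
= A && !D   [complement / identity]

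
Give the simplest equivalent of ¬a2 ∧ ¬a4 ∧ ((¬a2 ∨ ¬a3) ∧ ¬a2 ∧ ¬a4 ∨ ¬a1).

¬a2 ∧ ¬a4

¬a2 ∧ ¬a4 ∧ ((¬a2 ∨ ¬a3) ∧ ¬a2 ∧ ¬a4 ∨ ¬a1)
= ¬a2 ∧ ¬a4 ∧ (¬a2 ∧ ¬a4 ∨ ¬a1)   (absorption)
= ¬a2 ∧ ¬a4   (absorption)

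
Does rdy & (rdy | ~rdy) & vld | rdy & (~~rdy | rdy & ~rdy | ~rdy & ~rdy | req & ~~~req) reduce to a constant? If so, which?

no

rdy & (rdy | ~rdy) & vld | rdy & (~~rdy | rdy & ~rdy | ~rdy & ~rdy | req & ~~~req)
= rdy & (rdy | ~rdy) & vld | rdy & (~~rdy | ~rdy | req & ~~~req)   [distribution]
= rdy & (rdy | ~rdy) & vld | rdy & (rdy | ~rdy | req & ~~~req)   [double negation]
= rdy & (rdy | ~rdy) & vld | rdy & (rdy | ~rdy | req & ~req)   [double negation]
= rdy & (rdy | ~rdy) & vld | rdy & (rdy | ~rdy)   [complement / identity]
= rdy & (rdy | ~rdy)   [absorption]
= rdy   [complement / identity]
This depends on rdy, so it is not a constant.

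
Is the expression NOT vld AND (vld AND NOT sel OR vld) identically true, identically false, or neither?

identically false

NOT vld AND (vld AND NOT sel OR vld)
= NOT vld AND vld   [absorption]
= FALSE   [complement]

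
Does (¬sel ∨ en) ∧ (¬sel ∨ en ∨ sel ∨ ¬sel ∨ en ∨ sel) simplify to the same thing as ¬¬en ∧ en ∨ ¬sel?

Yes

E1: (¬sel ∨ en) ∧ (¬sel ∨ en ∨ sel ∨ ¬sel ∨ en ∨ sel)
    = (¬sel ∨ en) ∧ (¬sel ∨ en ∨ sel)   [idempotence]
    = en ∧ (en ∨ sel) ∨ ¬sel   [distribution]
    = en ∨ ¬sel   [absorption]
E2: ¬¬en ∧ en ∨ ¬sel
    = en ∧ en ∨ ¬sel   [double negation]
    = en ∨ ¬sel   [idempotence]
Both reduce to en ∨ ¬sel, so they are equivalent.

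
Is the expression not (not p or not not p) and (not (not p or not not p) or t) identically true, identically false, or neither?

identically false

not (not p or not not p) and (not (not p or not not p) or t)
= not (not p or not not p)
= p and not p
= False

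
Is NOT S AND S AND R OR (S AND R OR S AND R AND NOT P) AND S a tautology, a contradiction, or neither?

neither

NOT S AND S AND R OR (S AND R OR S AND R AND NOT P) AND S
= NOT S AND S AND R OR S AND R AND S   (absorption)
= S AND R   (distribution)
This depends on R, S, so it is not a constant.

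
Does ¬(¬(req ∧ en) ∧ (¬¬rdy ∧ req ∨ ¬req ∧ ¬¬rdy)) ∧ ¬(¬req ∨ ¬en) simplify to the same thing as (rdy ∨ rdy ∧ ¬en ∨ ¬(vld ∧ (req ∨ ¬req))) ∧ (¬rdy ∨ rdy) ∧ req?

No

E1: ¬(¬(req ∧ en) ∧ (¬¬rdy ∧ req ∨ ¬req ∧ ¬¬rdy)) ∧ ¬(¬req ∨ ¬en)
    = ¬(¬(req ∧ en) ∧ ¬¬rdy) ∧ ¬(¬req ∨ ¬en)   [distribution]
    = ¬(¬(req ∧ en) ∧ ¬¬rdy) ∧ req ∧ en   [De Morgan]
    = (req ∧ en ∨ ¬rdy) ∧ req ∧ en   [De Morgan]
    = req ∧ en   [absorption]
E2: (rdy ∨ rdy ∧ ¬en ∨ ¬(vld ∧ (req ∨ ¬req))) ∧ (¬rdy ∨ rdy) ∧ req
    = (rdy ∨ rdy ∧ ¬en ∨ ¬vld) ∧ (¬rdy ∨ rdy) ∧ req   [complement / identity]
    = (rdy ∨ ¬vld) ∧ (¬rdy ∨ rdy) ∧ req   [absorption]
    = (rdy ∨ ¬vld) ∧ req   [complement / identity]
These differ: at en=0, rdy=1, req=1, vld=0, E1 = 0 but E2 = 1.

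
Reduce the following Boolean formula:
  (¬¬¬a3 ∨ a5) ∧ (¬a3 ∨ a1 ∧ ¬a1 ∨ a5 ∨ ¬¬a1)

(¬¬¬a3 ∨ a5) ∧ (¬a3 ∨ a1 ∧ ¬a1 ∨ a5 ∨ ¬¬a1)
= (¬¬¬a3 ∨ a5) ∧ (¬a3 ∨ a5 ∨ ¬¬a1)   — complement / identity
= (¬¬¬a3 ∨ a5) ∧ (¬a3 ∨ a5 ∨ a1)   — double negation
= (¬a3 ∨ a5) ∧ (¬a3 ∨ a5 ∨ a1)   — double negation
= ¬a3 ∨ a5   — absorption

¬a3 ∨ a5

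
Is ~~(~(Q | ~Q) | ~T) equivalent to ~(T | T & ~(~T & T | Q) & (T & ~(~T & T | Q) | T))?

E1: ~~(~(Q | ~Q) | ~T)
    = ~((Q | ~Q) & T)   — De Morgan
    = ~T   — complement / identity
E2: ~(T | T & ~(~T & T | Q) & (T & ~(~T & T | Q) | T))
    = ~(T | T & ~(~T & T | Q))   — absorption
    = ~(T | T & ~Q)   — complement / identity
    = ~T   — absorption
Both reduce to ~T, so they are equivalent.

Yes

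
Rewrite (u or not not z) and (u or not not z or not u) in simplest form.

u or z

(u or not not z) and (u or not not z or not u)
= u or not not z   (absorption)
= u or z   (double negation)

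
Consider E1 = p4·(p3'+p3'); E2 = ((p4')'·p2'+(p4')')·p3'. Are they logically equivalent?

Yes

E1: p4·(p3'+p3')
    = p4·p3'   [idempotence]
E2: ((p4')'·p2'+(p4')')·p3'
    = (p4')'·p3'   [absorption]
    = p4·p3'   [double negation]
Both reduce to p4·p3', so they are equivalent.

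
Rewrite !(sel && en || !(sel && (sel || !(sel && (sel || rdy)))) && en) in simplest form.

!en

!(sel && en || !(sel && (sel || !(sel && (sel || rdy)))) && en)
= !(en && (sel || !(sel && (sel || !(sel && (sel || rdy))))))
= !(en && (sel || !(sel && (sel || !sel))))
= !(en && (sel || !sel))
= !en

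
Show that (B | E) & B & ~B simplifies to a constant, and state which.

(B | E) & B & ~B
= B & ~B   [absorption]
= 0   [complement]

0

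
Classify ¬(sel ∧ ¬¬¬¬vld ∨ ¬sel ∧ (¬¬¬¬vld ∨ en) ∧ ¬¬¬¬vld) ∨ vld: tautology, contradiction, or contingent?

tautology

¬(sel ∧ ¬¬¬¬vld ∨ ¬sel ∧ (¬¬¬¬vld ∨ en) ∧ ¬¬¬¬vld) ∨ vld
= ¬(sel ∧ ¬¬¬¬vld ∨ ¬sel ∧ ¬¬¬¬vld) ∨ vld   — absorption
= ¬¬¬¬¬vld ∨ vld   — distribution
= ¬¬¬vld ∨ vld   — double negation
= ¬vld ∨ vld   — double negation
= True   — complement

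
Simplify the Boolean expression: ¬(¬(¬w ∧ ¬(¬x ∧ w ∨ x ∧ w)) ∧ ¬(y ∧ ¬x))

¬(¬(¬w ∧ ¬(¬x ∧ w ∨ x ∧ w)) ∧ ¬(y ∧ ¬x))
= ¬(¬(¬w ∧ ¬w) ∧ ¬(y ∧ ¬x))
= ¬(¬¬w ∧ ¬(y ∧ ¬x))
= ¬w ∨ y ∧ ¬x

¬w ∨ y ∧ ¬x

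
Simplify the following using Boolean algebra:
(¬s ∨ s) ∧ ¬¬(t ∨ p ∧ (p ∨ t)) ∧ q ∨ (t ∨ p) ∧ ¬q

(¬s ∨ s) ∧ ¬¬(t ∨ p ∧ (p ∨ t)) ∧ q ∨ (t ∨ p) ∧ ¬q
= ¬¬(t ∨ p ∧ (p ∨ t)) ∧ q ∨ (t ∨ p) ∧ ¬q   [complement / identity]
= ¬¬(t ∨ p) ∧ q ∨ (t ∨ p) ∧ ¬q   [absorption]
= (t ∨ p) ∧ q ∨ (t ∨ p) ∧ ¬q   [double negation]
= t ∨ p   [distribution]

t ∨ p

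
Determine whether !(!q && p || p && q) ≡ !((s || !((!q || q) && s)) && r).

No

E1: !(!q && p || p && q)
    = !p   (distribution)
E2: !((s || !((!q || q) && s)) && r)
    = !((s || !s) && r)   (complement / identity)
    = !r   (complement / identity)
These differ: at p=1, q=0, r=0, s=0, E1 = 0 but E2 = 1.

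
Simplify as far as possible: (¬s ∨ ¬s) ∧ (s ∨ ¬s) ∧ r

¬s ∧ r

(¬s ∨ ¬s) ∧ (s ∨ ¬s) ∧ r
= (¬s ∨ ¬s) ∧ r   (complement / identity)
= ¬s ∧ r   (idempotence)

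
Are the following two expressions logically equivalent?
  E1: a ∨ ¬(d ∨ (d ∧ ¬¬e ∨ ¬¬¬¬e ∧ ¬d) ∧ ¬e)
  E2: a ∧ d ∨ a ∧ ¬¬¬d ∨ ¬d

E1: a ∨ ¬(d ∨ (d ∧ ¬¬e ∨ ¬¬¬¬e ∧ ¬d) ∧ ¬e)
    = a ∨ ¬(d ∨ (d ∧ ¬¬e ∨ ¬¬e ∧ ¬d) ∧ ¬e)
    = a ∨ ¬(d ∨ ¬¬e ∧ ¬e)
    = a ∨ ¬(d ∨ e ∧ ¬e)
    = a ∨ ¬d
E2: a ∧ d ∨ a ∧ ¬¬¬d ∨ ¬d
    = a ∧ d ∨ a ∧ ¬d ∨ ¬d
    = a ∨ ¬d
Both reduce to a ∨ ¬d, so they are equivalent.

Yes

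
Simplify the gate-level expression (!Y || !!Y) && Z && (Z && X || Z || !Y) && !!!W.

Z && !W

(!Y || !!Y) && Z && (Z && X || Z || !Y) && !!!W
= (!Y || Y) && Z && (Z && X || Z || !Y) && !!!W
= (!Y || Y) && Z && (Z || !Y) && !!!W
= (!Y || Y) && Z && !!!W
= Z && !!!W
= Z && !W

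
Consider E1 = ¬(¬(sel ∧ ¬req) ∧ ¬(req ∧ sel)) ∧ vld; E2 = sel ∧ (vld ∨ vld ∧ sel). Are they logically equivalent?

E1: ¬(¬(sel ∧ ¬req) ∧ ¬(req ∧ sel)) ∧ vld
    = (sel ∧ ¬req ∨ req ∧ sel) ∧ vld
    = sel ∧ vld
E2: sel ∧ (vld ∨ vld ∧ sel)
    = sel ∧ vld
Both reduce to sel ∧ vld, so they are equivalent.

Yes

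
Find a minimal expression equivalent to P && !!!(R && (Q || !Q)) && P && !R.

P && !!!(R && (Q || !Q)) && P && !R
= P && !(R && (Q || !Q)) && P && !R   (double negation)
= P && !R && P && !R   (complement / identity)
= P && !R   (idempotence)

P && !R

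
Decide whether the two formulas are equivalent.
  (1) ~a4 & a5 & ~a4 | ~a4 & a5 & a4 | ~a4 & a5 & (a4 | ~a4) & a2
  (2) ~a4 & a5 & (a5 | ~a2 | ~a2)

Yes

E1: ~a4 & a5 & ~a4 | ~a4 & a5 & a4 | ~a4 & a5 & (a4 | ~a4) & a2
    = ~a4 & a5 | ~a4 & a5 & (a4 | ~a4) & a2   (distribution)
    = ~a4 & a5 | ~a4 & a5 & a2   (complement / identity)
    = ~a4 & a5   (absorption)
E2: ~a4 & a5 & (a5 | ~a2 | ~a2)
    = ~a4 & a5 & (a5 | ~a2)   (idempotence)
    = ~a4 & a5   (absorption)
Both reduce to ~a4 & a5, so they are equivalent.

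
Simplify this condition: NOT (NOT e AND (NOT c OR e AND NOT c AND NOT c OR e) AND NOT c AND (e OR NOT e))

NOT (NOT e AND (NOT c OR e AND NOT c AND NOT c OR e) AND NOT c AND (e OR NOT e))
= NOT (NOT e AND (NOT c OR e AND NOT c OR e) AND NOT c AND (e OR NOT e))
= NOT (NOT e AND (NOT c OR e AND NOT c OR e) AND NOT c)
= NOT (NOT e AND (NOT c OR e) AND NOT c)
= NOT (NOT e AND NOT c)
= e OR c

e OR c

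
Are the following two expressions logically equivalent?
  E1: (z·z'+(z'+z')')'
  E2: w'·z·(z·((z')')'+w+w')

No

E1: (z·z'+(z'+z')')'
    = (z·z'+z·z)'   (De Morgan)
    = z'   (distribution)
E2: w'·z·(z·((z')')'+w+w')
    = w'·z·(z·z'+w+w')   (double negation)
    = w'·z·(w+w')   (complement / identity)
    = w'·z   (complement / identity)
These differ: at w=0, z=0, E1 = 1 but E2 = 0.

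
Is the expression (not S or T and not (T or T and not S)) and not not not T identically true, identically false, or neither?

neither

(not S or T and not (T or T and not S)) and not not not T
= (not S or T and not T) and not not not T   — absorption
= not S and not not not T   — complement / identity
= not S and not T   — double negation
This depends on S, T, so it is not a constant.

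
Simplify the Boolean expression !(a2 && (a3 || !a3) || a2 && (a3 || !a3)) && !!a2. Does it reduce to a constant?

!(a2 && (a3 || !a3) || a2 && (a3 || !a3)) && !!a2
= !(a2 && (a3 || !a3)) && !!a2   — idempotence
= !(a2 && (a3 || !a3)) && a2   — double negation
= !a2 && a2   — complement / identity
= false   — complement

false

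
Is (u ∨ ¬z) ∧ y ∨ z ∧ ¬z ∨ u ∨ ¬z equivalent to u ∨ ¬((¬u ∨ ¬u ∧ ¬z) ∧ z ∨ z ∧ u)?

E1: (u ∨ ¬z) ∧ y ∨ z ∧ ¬z ∨ u ∨ ¬z
    = (u ∨ ¬z) ∧ y ∨ u ∨ ¬z   — complement / identity
    = u ∨ ¬z   — absorption
E2: u ∨ ¬((¬u ∨ ¬u ∧ ¬z) ∧ z ∨ z ∧ u)
    = u ∨ ¬(¬u ∧ z ∨ z ∧ u)   — absorption
    = u ∨ ¬z   — distribution
Both reduce to u ∨ ¬z, so they are equivalent.

Yes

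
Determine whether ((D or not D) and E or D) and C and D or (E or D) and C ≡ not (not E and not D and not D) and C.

E1: ((D or not D) and E or D) and C and D or (E or D) and C
    = (E or D) and C and D or (E or D) and C   — complement / identity
    = (E or D) and C   — absorption
E2: not (not E and not D and not D) and C
    = not (not E and not D) and C   — idempotence
    = (E or D) and C   — De Morgan
Both reduce to (E or D) and C, so they are equivalent.

Yes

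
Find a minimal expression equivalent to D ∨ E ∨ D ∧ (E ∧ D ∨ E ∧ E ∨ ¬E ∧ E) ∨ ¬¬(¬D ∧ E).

D ∨ E ∨ D ∧ (E ∧ D ∨ E ∧ E ∨ ¬E ∧ E) ∨ ¬¬(¬D ∧ E)
= D ∨ E ∨ D ∧ (E ∧ D ∨ E ∧ E ∨ ¬E ∧ E) ∨ ¬D ∧ E
= D ∨ E ∨ D ∧ (E ∧ D ∨ E) ∨ ¬D ∧ E
= D ∨ E ∨ D ∧ E ∨ ¬D ∧ E
= D ∨ E ∨ E
= D ∨ E

D ∨ E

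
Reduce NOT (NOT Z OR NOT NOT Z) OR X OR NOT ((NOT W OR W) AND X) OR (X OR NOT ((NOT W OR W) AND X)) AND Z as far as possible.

TRUE

NOT (NOT Z OR NOT NOT Z) OR X OR NOT ((NOT W OR W) AND X) OR (X OR NOT ((NOT W OR W) AND X)) AND Z
= Z AND NOT Z OR X OR NOT ((NOT W OR W) AND X) OR (X OR NOT ((NOT W OR W) AND X)) AND Z   [De Morgan]
= X OR NOT ((NOT W OR W) AND X) OR (X OR NOT ((NOT W OR W) AND X)) AND Z   [complement / identity]
= X OR NOT ((NOT W OR W) AND X)   [absorption]
= X OR NOT X   [complement / identity]
= TRUE   [complement]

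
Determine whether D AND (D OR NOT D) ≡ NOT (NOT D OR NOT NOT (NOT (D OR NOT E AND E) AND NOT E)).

Yes

E1: D AND (D OR NOT D)
    = D   (complement / identity)
E2: NOT (NOT D OR NOT NOT (NOT (D OR NOT E AND E) AND NOT E))
    = NOT (NOT D OR NOT NOT (NOT D AND NOT E))   (complement / identity)
    = NOT (NOT D OR NOT D AND NOT E)   (double negation)
    = NOT NOT D   (absorption)
    = D   (double negation)
Both reduce to D, so they are equivalent.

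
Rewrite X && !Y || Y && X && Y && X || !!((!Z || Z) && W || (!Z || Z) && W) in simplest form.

X || W

X && !Y || Y && X && Y && X || !!((!Z || Z) && W || (!Z || Z) && W)
= X && !Y || Y && X && Y && X || !!((!Z || Z) && W)
= X && !Y || Y && X && Y && X || !!W
= X && !Y || Y && X || !!W
= X || !!W
= X || W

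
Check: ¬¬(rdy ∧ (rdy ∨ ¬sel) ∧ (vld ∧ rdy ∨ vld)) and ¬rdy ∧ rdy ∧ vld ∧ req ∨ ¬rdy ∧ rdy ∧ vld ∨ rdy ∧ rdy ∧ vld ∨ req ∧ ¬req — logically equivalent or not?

Yes

E1: ¬¬(rdy ∧ (rdy ∨ ¬sel) ∧ (vld ∧ rdy ∨ vld))
    = ¬¬(rdy ∧ (vld ∧ rdy ∨ vld))
    = ¬¬(rdy ∧ vld)
    = rdy ∧ vld
E2: ¬rdy ∧ rdy ∧ vld ∧ req ∨ ¬rdy ∧ rdy ∧ vld ∨ rdy ∧ rdy ∧ vld ∨ req ∧ ¬req
    = ¬rdy ∧ rdy ∧ vld ∨ rdy ∧ rdy ∧ vld ∨ req ∧ ¬req
    = rdy ∧ vld ∨ req ∧ ¬req
    = rdy ∧ vld
Both reduce to rdy ∧ vld, so they are equivalent.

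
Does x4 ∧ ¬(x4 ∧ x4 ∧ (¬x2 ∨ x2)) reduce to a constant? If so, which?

x4 ∧ ¬(x4 ∧ x4 ∧ (¬x2 ∨ x2))
= x4 ∧ ¬(x4 ∧ x4)   [complement / identity]
= x4 ∧ ¬x4   [idempotence]
= False   [complement]

yes, False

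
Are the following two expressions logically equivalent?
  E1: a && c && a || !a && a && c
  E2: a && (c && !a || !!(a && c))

E1: a && c && a || !a && a && c
    = a && c
E2: a && (c && !a || !!(a && c))
    = a && (c && !a || a && c)
    = a && c
Both reduce to a && c, so they are equivalent.

Yes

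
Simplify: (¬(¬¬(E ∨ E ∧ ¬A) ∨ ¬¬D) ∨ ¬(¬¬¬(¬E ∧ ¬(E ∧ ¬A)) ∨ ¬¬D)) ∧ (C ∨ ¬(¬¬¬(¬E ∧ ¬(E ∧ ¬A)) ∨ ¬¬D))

¬E ∧ ¬D

(¬(¬¬(E ∨ E ∧ ¬A) ∨ ¬¬D) ∨ ¬(¬¬¬(¬E ∧ ¬(E ∧ ¬A)) ∨ ¬¬D)) ∧ (C ∨ ¬(¬¬¬(¬E ∧ ¬(E ∧ ¬A)) ∨ ¬¬D))
= ¬(¬¬¬(¬E ∧ ¬(E ∧ ¬A)) ∨ ¬¬D) ∨ ¬(¬¬(E ∨ E ∧ ¬A) ∨ ¬¬D) ∧ C   [distribution]
= ¬(¬¬¬(¬E ∧ ¬(E ∧ ¬A)) ∨ ¬¬D) ∨ ¬(E ∨ E ∧ ¬A) ∧ ¬D ∧ C   [De Morgan]
= ¬¬(¬E ∧ ¬(E ∧ ¬A)) ∧ ¬D ∨ ¬(E ∨ E ∧ ¬A) ∧ ¬D ∧ C   [De Morgan]
= ¬(E ∨ E ∧ ¬A) ∧ ¬D ∨ ¬(E ∨ E ∧ ¬A) ∧ ¬D ∧ C   [De Morgan]
= ¬(E ∨ E ∧ ¬A) ∧ ¬D   [absorption]
= ¬E ∧ ¬D   [absorption]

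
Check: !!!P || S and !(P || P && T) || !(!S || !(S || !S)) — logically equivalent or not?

E1: !!!P || S
    = !P || S
E2: !(P || P && T) || !(!S || !(S || !S))
    = !(P || P && T) || S && (S || !S)
    = !(P || P && T) || S
    = !P || S
Both reduce to !P || S, so they are equivalent.

Yes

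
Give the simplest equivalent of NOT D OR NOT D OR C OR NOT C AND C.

NOT D OR NOT D OR C OR NOT C AND C
= NOT D OR NOT D OR C   (complement / identity)
= NOT D OR C   (idempotence)

NOT D OR C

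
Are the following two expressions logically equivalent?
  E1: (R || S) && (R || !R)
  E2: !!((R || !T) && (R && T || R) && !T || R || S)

E1: (R || S) && (R || !R)
    = R || S   [complement / identity]
E2: !!((R || !T) && (R && T || R) && !T || R || S)
    = (R || !T) && (R && T || R) && !T || R || S   [double negation]
    = (R || !T) && R && !T || R || S   [absorption]
    = R && !T || R || S   [absorption]
    = R || S   [absorption]
Both reduce to R || S, so they are equivalent.

Yes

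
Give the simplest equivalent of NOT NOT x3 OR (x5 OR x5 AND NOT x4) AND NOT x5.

NOT NOT x3 OR (x5 OR x5 AND NOT x4) AND NOT x5
= NOT NOT x3 OR x5 AND NOT x5
= NOT NOT x3
= x3

x3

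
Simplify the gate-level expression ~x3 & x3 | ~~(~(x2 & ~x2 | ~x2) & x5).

x2 & x5

~x3 & x3 | ~~(~(x2 & ~x2 | ~x2) & x5)
= ~~(~(x2 & ~x2 | ~x2) & x5)   [complement / identity]
= ~(x2 & ~x2 | ~x2) & x5   [double negation]
= ~~x2 & x5   [complement / identity]
= x2 & x5   [double negation]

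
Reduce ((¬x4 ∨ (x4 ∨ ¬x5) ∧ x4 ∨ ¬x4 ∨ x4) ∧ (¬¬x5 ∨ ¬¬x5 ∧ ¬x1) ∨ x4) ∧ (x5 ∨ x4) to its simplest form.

((¬x4 ∨ (x4 ∨ ¬x5) ∧ x4 ∨ ¬x4 ∨ x4) ∧ (¬¬x5 ∨ ¬¬x5 ∧ ¬x1) ∨ x4) ∧ (x5 ∨ x4)
= ((¬x4 ∨ x4 ∨ ¬x4 ∨ x4) ∧ (¬¬x5 ∨ ¬¬x5 ∧ ¬x1) ∨ x4) ∧ (x5 ∨ x4)
= ((¬x4 ∨ x4 ∨ ¬x4 ∨ x4) ∧ ¬¬x5 ∨ x4) ∧ (x5 ∨ x4)
= ((¬x4 ∨ x4) ∧ ¬¬x5 ∨ x4) ∧ (x5 ∨ x4)
= ((¬x4 ∨ x4) ∧ x5 ∨ x4) ∧ (x5 ∨ x4)
= (x5 ∨ x4) ∧ (x5 ∨ x4)
= x5 ∨ x4

x5 ∨ x4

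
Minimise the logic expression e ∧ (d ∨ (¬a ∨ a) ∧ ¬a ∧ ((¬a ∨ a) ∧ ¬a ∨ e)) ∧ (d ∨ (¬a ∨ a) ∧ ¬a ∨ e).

e ∧ (d ∨ (¬a ∨ a) ∧ ¬a ∧ ((¬a ∨ a) ∧ ¬a ∨ e)) ∧ (d ∨ (¬a ∨ a) ∧ ¬a ∨ e)
= e ∧ (d ∨ (¬a ∨ a) ∧ ¬a) ∧ (d ∨ (¬a ∨ a) ∧ ¬a ∨ e)   — absorption
= e ∧ (d ∨ (¬a ∨ a) ∧ ¬a)   — absorption
= e ∧ (d ∨ ¬a)   — complement / identity

e ∧ (d ∨ ¬a)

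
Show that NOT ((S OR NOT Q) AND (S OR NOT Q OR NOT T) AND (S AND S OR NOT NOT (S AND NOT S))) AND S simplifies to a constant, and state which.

NOT ((S OR NOT Q) AND (S OR NOT Q OR NOT T) AND (S AND S OR NOT NOT (S AND NOT S))) AND S
= NOT ((S OR NOT Q) AND (S OR NOT Q OR NOT T) AND (S AND S OR S AND NOT S)) AND S   [double negation]
= NOT ((S OR NOT Q) AND (S AND S OR S AND NOT S)) AND S   [absorption]
= NOT ((S OR NOT Q) AND S) AND S   [distribution]
= NOT S AND S   [absorption]
= FALSE   [complement]

FALSE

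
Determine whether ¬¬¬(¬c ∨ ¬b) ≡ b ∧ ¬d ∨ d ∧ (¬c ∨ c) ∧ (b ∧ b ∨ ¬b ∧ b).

E1: ¬¬¬(¬c ∨ ¬b)
    = ¬(¬c ∨ ¬b)
    = c ∧ b
E2: b ∧ ¬d ∨ d ∧ (¬c ∨ c) ∧ (b ∧ b ∨ ¬b ∧ b)
    = b ∧ ¬d ∨ d ∧ (b ∧ b ∨ ¬b ∧ b)
    = b ∧ ¬d ∨ d ∧ b
    = b
These differ: at b=1, c=0, d=0, E1 = 0 but E2 = 1.

No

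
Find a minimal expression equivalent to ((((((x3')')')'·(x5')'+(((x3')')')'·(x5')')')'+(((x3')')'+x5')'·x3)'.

((((((x3')')')'·(x5')'+(((x3')')')'·(x5')')')'+(((x3')')'+x5')'·x3)'
= ((((((x3')')')'·(x5')')')'+(((x3')')'+x5')'·x3)'   (idempotence)
= ((((x3')')'+x5')'+(((x3')')'+x5')'·x3)'   (De Morgan)
= ((((x3')')'+x5')')'   (absorption)
= ((x3'+x5')')'   (double negation)
= x3'+x5'   (double negation)

x3'+x5'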